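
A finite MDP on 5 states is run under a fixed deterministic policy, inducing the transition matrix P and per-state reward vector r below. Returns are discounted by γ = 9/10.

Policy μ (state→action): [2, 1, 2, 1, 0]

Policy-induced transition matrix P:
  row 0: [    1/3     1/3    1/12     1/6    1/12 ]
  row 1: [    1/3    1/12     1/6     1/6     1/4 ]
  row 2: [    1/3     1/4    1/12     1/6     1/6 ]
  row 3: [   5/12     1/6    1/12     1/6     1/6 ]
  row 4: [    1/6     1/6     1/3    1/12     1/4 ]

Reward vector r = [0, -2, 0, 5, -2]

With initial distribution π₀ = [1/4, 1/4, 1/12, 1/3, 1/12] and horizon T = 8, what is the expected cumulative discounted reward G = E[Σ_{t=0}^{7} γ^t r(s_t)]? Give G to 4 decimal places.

t=0: π = [0.2500, 0.2500, 0.0833, 0.3333, 0.0833], E[r] = 1.0000, γ^t·E[r] = 1.000000, running G = 1.000000
t=1: π = [0.3472, 0.1944, 0.1250, 0.1597, 0.1736], E[r] = 0.0625, γ^t·E[r] = 0.056250, running G = 1.056250
t=2: π = [0.3177, 0.2188, 0.1429, 0.1522, 0.1684], E[r] = -0.0133, γ^t·E[r] = -0.010781, running G = 1.045469
t=3: π = [0.3179, 0.2133, 0.1437, 0.1526, 0.1725], E[r] = -0.0083, γ^t·E[r] = -0.006082, running G = 1.039387
t=4: π = [0.3173, 0.2139, 0.1442, 0.1523, 0.1723], E[r] = -0.0109, γ^t·E[r] = -0.007130, running G = 1.032257
t=5: π = [0.3173, 0.2137, 0.1442, 0.1523, 0.1724], E[r] = -0.0108, γ^t·E[r] = -0.006362, running G = 1.025895
t=6: π = [0.3173, 0.2138, 0.1442, 0.1523, 0.1724], E[r] = -0.0108, γ^t·E[r] = -0.005753, running G = 1.020142
t=7: π = [0.3173, 0.2138, 0.1442, 0.1523, 0.1724], E[r] = -0.0108, γ^t·E[r] = -0.005178, running G = 1.014964

G = 1.0150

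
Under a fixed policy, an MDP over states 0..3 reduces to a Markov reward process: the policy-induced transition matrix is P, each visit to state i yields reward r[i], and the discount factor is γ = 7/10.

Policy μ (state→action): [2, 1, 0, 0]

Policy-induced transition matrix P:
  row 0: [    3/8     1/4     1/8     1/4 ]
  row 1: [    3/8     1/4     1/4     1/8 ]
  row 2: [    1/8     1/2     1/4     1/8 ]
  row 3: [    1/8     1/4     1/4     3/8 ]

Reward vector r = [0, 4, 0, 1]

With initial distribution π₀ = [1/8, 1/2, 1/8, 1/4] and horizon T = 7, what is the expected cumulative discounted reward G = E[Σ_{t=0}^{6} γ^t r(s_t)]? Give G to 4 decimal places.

G = 5.1278

t=0: π = [0.1250, 0.5000, 0.1250, 0.2500], E[r] = 2.2500, γ^t·E[r] = 2.250000, running G = 2.250000
t=1: π = [0.2813, 0.2813, 0.2344, 0.2031], E[r] = 1.3281, γ^t·E[r] = 0.929688, running G = 3.179688
t=2: π = [0.2656, 0.3086, 0.2148, 0.2109], E[r] = 1.4453, γ^t·E[r] = 0.708203, running G = 3.887891
t=3: π = [0.2686, 0.3037, 0.2168, 0.2109], E[r] = 1.4258, γ^t·E[r] = 0.489043, running G = 4.376934
t=4: π = [0.2681, 0.3042, 0.2164, 0.2113], E[r] = 1.4281, γ^t·E[r] = 0.342887, running G = 4.719821
t=5: π = [0.2681, 0.3041, 0.2165, 0.2113], E[r] = 1.4278, γ^t·E[r] = 0.239964, running G = 4.959785
t=6: π = [0.2680, 0.3041, 0.2165, 0.2113], E[r] = 1.4278, γ^t·E[r] = 0.167983, running G = 5.127768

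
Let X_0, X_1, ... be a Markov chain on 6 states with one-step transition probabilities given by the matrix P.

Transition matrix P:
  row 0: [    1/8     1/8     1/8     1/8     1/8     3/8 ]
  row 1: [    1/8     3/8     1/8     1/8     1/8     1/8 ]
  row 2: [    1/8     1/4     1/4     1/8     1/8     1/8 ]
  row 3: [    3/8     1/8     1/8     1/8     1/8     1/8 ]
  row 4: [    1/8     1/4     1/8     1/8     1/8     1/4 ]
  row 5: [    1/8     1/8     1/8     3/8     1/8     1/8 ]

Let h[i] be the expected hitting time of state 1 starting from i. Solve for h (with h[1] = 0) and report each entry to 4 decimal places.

h = [6.3099, 0.0000, 5.4085, 6.3099, 5.5211, 6.3099]

First-step conditioning: h[1] = 0; for i ≠ 1, h[i] = 1 + Σ_k P[i][k]·h[k].
  h[0] = 1 + 1/8·h[0] + 1/8·h[2] + 1/8·h[3] + 1/8·h[4] + 3/8·h[5]
  h[2] = 1 + 1/8·h[0] + 1/4·h[2] + 1/8·h[3] + 1/8·h[4] + 1/8·h[5]
  h[3] = 1 + 3/8·h[0] + 1/8·h[2] + 1/8·h[3] + 1/8·h[4] + 1/8·h[5]
  h[4] = 1 + 1/8·h[0] + 1/8·h[2] + 1/8·h[3] + 1/8·h[4] + 1/4·h[5]
  h[5] = 1 + 1/8·h[0] + 1/8·h[2] + 3/8·h[3] + 1/8·h[4] + 1/8·h[5]
Solving the 5×5 linear system over states ≠ 1 gives exactly h = [448/71, 0, 384/71, 448/71, 392/71, 448/71] (h[1] = 0 is the target).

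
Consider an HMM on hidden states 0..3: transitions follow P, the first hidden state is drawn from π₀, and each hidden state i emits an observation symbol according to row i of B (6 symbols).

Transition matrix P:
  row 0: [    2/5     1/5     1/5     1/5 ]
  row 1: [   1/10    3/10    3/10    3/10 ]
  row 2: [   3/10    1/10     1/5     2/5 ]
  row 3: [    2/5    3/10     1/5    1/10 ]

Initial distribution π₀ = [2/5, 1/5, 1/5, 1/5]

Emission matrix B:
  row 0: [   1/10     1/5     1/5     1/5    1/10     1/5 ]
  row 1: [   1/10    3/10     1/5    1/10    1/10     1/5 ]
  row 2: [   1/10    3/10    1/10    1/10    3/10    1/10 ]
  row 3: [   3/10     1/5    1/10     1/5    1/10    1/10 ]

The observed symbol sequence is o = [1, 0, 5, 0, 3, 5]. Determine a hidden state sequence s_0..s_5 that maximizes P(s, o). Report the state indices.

path = [2, 3, 1, 3, 0, 0]

t=0: δ = [8.000e-02, 6.000e-02, 6.000e-02, 4.000e-02]  (obs o_0=1)
t=1: δ = [3.200e-03, 1.800e-03, 1.800e-03, 7.200e-03]  ψ = [0, 1, 1, 2]  (obs o_1=0)
t=2: δ = [5.760e-04, 4.320e-04, 1.440e-04, 7.200e-05]  ψ = [3, 3, 3, 2]  (obs o_2=5)
t=3: δ = [2.304e-05, 1.296e-05, 1.296e-05, 3.888e-05]  ψ = [0, 1, 1, 1]  (obs o_3=0)
t=4: δ = [3.110e-06, 1.166e-06, 7.776e-07, 1.037e-06]  ψ = [3, 3, 3, 2]  (obs o_4=3)
t=5: δ = [2.488e-07, 1.244e-07, 6.221e-08, 6.221e-08]  ψ = [0, 0, 0, 0]  (obs o_5=5)
backtrack: best end state = 0; path = [2, 3, 1, 3, 0, 0]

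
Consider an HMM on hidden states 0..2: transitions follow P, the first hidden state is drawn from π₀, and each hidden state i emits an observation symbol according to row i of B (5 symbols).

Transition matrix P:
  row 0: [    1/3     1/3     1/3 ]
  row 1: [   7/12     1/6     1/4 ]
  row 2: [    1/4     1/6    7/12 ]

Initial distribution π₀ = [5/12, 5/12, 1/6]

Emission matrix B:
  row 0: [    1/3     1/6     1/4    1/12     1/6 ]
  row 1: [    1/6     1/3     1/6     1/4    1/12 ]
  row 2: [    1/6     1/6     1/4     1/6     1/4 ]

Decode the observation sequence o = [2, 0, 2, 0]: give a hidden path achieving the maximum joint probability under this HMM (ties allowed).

t=0: δ = [1.042e-01, 6.944e-02, 4.167e-02]  (obs o_0=2)
t=1: δ = [1.350e-02, 5.787e-03, 5.787e-03]  ψ = [1, 0, 0]  (obs o_1=0)
t=2: δ = [1.125e-03, 7.502e-04, 1.125e-03]  ψ = [0, 0, 0]  (obs o_2=2)
t=3: δ = [1.459e-04, 6.251e-05, 1.094e-04]  ψ = [1, 0, 2]  (obs o_3=0)
backtrack: best end state = 0; path = [1, 0, 1, 0]

path = [1, 0, 1, 0]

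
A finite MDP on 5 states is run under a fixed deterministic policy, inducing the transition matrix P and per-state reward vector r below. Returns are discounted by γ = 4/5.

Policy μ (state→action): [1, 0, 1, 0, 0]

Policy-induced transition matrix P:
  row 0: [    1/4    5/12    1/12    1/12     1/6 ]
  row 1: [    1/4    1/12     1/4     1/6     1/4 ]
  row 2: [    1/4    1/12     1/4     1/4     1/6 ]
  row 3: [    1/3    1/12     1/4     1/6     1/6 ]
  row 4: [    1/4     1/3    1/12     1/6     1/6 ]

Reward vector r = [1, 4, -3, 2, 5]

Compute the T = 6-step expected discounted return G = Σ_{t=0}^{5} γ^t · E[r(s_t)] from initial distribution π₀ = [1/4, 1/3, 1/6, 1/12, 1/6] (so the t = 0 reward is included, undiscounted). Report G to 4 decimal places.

t=0: π = [0.2500, 0.3333, 0.1667, 0.0833, 0.1667], E[r] = 2.0833, γ^t·E[r] = 2.083333, running G = 2.083333
t=1: π = [0.2569, 0.2083, 0.1806, 0.1597, 0.1944], E[r] = 1.8403, γ^t·E[r] = 1.472222, running G = 3.555556
t=2: π = [0.2633, 0.2176, 0.1748, 0.1603, 0.1840], E[r] = 1.8501, γ^t·E[r] = 1.184074, running G = 4.739630
t=3: π = [0.2634, 0.2171, 0.1754, 0.1593, 0.1848], E[r] = 1.8480, γ^t·E[r] = 0.946198, running G = 5.685827
t=4: π = [0.2633, 0.2173, 0.1753, 0.1593, 0.1848], E[r] = 1.8491, γ^t·E[r] = 0.757394, running G = 6.443221
t=5: π = [0.2633, 0.2173, 0.1753, 0.1593, 0.1848], E[r] = 1.8490, γ^t·E[r] = 0.605872, running G = 7.049093

G = 7.0491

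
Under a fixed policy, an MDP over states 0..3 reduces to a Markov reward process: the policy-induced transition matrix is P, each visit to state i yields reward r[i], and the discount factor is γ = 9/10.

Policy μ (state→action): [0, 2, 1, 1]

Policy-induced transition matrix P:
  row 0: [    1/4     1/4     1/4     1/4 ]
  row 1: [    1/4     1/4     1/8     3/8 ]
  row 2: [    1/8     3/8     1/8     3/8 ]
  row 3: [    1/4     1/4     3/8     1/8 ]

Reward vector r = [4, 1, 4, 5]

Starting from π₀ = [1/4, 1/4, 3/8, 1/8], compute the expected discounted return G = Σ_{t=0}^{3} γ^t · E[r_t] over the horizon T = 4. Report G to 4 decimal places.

t=0: π = [0.2500, 0.2500, 0.3750, 0.1250], E[r] = 3.3750, γ^t·E[r] = 3.375000, running G = 3.375000
t=1: π = [0.2031, 0.2969, 0.1875, 0.3125], E[r] = 3.4219, γ^t·E[r] = 3.079688, running G = 6.454688
t=2: π = [0.2266, 0.2734, 0.2285, 0.2715], E[r] = 3.4512, γ^t·E[r] = 2.795449, running G = 9.250137
t=3: π = [0.2214, 0.2786, 0.2212, 0.2788], E[r] = 3.4431, γ^t·E[r] = 2.510031, running G = 11.760168

G = 11.7602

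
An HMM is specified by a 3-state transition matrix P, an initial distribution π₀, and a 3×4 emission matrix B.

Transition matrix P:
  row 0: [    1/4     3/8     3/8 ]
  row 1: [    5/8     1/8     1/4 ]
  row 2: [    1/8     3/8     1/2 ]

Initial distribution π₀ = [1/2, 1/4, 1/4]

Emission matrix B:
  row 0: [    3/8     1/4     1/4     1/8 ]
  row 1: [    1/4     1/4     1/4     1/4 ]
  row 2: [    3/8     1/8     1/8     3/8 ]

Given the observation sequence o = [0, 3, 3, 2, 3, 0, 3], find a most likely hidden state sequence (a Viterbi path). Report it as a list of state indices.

t=0: δ = [1.875e-01, 6.250e-02, 9.375e-02]  (obs o_0=0)
t=1: δ = [5.859e-03, 1.758e-02, 2.637e-02]  ψ = [0, 0, 0]  (obs o_1=3)
t=2: δ = [1.373e-03, 2.472e-03, 4.944e-03]  ψ = [1, 2, 2]  (obs o_2=3)
t=3: δ = [3.862e-04, 4.635e-04, 3.090e-04]  ψ = [1, 2, 2]  (obs o_3=2)
t=4: δ = [3.621e-05, 3.621e-05, 5.794e-05]  ψ = [1, 0, 2]  (obs o_4=3)
t=5: δ = [8.487e-06, 5.431e-06, 1.086e-05]  ψ = [1, 2, 2]  (obs o_5=0)
t=6: δ = [4.243e-07, 1.018e-06, 2.037e-06]  ψ = [1, 2, 2]  (obs o_6=3)
backtrack: best end state = 2; path = [0, 2, 2, 2, 2, 2, 2]

path = [0, 2, 2, 2, 2, 2, 2]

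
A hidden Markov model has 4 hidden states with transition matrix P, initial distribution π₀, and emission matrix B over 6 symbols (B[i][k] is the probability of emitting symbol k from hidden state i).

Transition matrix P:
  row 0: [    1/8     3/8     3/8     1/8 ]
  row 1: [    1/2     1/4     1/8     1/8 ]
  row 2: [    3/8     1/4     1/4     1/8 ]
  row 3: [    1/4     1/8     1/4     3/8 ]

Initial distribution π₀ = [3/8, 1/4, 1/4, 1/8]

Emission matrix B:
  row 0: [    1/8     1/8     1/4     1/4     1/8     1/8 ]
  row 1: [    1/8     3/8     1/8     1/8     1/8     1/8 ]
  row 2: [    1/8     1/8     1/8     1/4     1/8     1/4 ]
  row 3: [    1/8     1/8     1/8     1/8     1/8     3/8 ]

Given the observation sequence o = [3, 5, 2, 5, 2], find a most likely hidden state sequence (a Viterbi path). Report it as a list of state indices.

path = [0, 2, 0, 2, 0]

t=0: δ = [9.375e-02, 3.125e-02, 6.250e-02, 1.562e-02]  (obs o_0=3)
t=1: δ = [2.930e-03, 4.395e-03, 8.789e-03, 4.395e-03]  ψ = [2, 0, 0, 0]  (obs o_1=5)
t=2: δ = [8.240e-04, 2.747e-04, 2.747e-04, 2.060e-04]  ψ = [2, 2, 2, 3]  (obs o_2=2)
t=3: δ = [1.717e-05, 3.862e-05, 7.725e-05, 3.862e-05]  ψ = [1, 0, 0, 0]  (obs o_3=5)
t=4: δ = [7.242e-06, 2.414e-06, 2.414e-06, 1.810e-06]  ψ = [2, 2, 2, 3]  (obs o_4=2)
backtrack: best end state = 0; path = [0, 2, 0, 2, 0]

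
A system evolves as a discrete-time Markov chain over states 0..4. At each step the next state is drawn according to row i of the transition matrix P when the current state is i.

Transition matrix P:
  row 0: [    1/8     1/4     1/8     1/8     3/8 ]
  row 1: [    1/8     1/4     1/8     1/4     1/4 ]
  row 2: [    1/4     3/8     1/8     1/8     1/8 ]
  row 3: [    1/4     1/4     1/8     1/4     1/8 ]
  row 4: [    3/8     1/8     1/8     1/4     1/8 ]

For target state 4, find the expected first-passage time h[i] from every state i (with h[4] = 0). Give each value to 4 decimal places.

First-step conditioning: h[4] = 0; for i ≠ 4, h[i] = 1 + Σ_k P[i][k]·h[k].
  h[0] = 1 + 1/8·h[0] + 1/4·h[1] + 1/8·h[2] + 1/8·h[3]
  h[1] = 1 + 1/8·h[0] + 1/4·h[1] + 1/8·h[2] + 1/4·h[3]
  h[2] = 1 + 1/4·h[0] + 3/8·h[1] + 1/8·h[2] + 1/8·h[3]
  h[3] = 1 + 1/4·h[0] + 1/4·h[1] + 1/8·h[2] + 1/4·h[3]
Solving the 4×4 linear system over states ≠ 4 gives exactly h = [3584/951, 4160/951, 4552/951, 1536/317, 0] (h[4] = 0 is the target).

h = [3.7687, 4.3743, 4.7865, 4.8454, 0.0000]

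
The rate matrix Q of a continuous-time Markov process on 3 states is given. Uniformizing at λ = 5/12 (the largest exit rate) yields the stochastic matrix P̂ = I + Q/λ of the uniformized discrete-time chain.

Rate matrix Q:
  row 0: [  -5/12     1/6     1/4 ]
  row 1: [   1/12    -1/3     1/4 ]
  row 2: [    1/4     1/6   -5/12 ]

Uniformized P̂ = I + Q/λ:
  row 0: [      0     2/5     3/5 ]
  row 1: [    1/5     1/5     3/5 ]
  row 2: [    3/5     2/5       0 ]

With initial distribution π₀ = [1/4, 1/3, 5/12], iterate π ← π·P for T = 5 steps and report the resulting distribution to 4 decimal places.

π = [0.2949, 0.3333, 0.3718]

t=0: π = [0.2500, 0.3333, 0.4167]
t=1: π = [0.3167, 0.3333, 0.3500]
t=2: π = [0.2767, 0.3333, 0.3900]
t=3: π = [0.3007, 0.3333, 0.3660]
t=4: π = [0.2863, 0.3333, 0.3804]
t=5: π = [0.2949, 0.3333, 0.3718]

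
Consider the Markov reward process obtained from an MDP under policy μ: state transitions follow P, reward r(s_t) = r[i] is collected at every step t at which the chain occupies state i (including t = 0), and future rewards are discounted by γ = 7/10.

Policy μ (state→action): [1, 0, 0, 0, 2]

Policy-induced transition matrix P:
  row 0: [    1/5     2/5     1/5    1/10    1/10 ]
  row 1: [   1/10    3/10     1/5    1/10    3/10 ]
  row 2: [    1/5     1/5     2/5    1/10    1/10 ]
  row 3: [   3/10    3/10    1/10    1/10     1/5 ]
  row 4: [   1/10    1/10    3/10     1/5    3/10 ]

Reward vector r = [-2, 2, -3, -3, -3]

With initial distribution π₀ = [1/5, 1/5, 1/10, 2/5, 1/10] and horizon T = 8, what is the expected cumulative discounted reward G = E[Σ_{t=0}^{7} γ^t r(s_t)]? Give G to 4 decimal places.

t=0: π = [0.2000, 0.2000, 0.1000, 0.4000, 0.1000], E[r] = -1.8000, γ^t·E[r] = -1.800000, running G = -1.800000
t=1: π = [0.2100, 0.2900, 0.1900, 0.1100, 0.2000], E[r] = -1.3400, γ^t·E[r] = -0.938000, running G = -2.738000
t=2: π = [0.1620, 0.2620, 0.2470, 0.1200, 0.2090], E[r] = -1.5280, γ^t·E[r] = -0.748720, running G = -3.486720
t=3: π = [0.1649, 0.2497, 0.2583, 0.1209, 0.2062], E[r] = -1.5866, γ^t·E[r] = -0.544204, running G = -4.030924
t=4: π = [0.1665, 0.2494, 0.2602, 0.1206, 0.2033], E[r] = -1.5864, γ^t·E[r] = -0.380895, running G = -4.411818
t=5: π = [0.1668, 0.2500, 0.2603, 0.1203, 0.2026], E[r] = -1.5833, γ^t·E[r] = -0.266109, running G = -4.677927
t=6: π = [0.1668, 0.2501, 0.2603, 0.1203, 0.2025], E[r] = -1.5826, γ^t·E[r] = -0.186189, running G = -4.864116
t=7: π = [0.1668, 0.2501, 0.2603, 0.1203, 0.2026], E[r] = -1.5825, γ^t·E[r] = -0.130329, running G = -4.994446

G = -4.9944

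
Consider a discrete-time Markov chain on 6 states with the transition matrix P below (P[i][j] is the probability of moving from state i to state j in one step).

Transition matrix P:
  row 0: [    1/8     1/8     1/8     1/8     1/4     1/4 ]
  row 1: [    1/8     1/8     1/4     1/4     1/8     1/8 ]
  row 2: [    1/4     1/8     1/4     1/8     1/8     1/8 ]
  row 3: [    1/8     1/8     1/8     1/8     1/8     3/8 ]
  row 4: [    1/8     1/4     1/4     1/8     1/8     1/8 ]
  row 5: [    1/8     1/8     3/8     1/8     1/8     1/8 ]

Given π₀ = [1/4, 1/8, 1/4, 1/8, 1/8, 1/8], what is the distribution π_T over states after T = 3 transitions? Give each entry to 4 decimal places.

π = [0.1545, 0.1431, 0.2356, 0.1431, 0.1440, 0.1797]

t=0: π = [0.2500, 0.1250, 0.2500, 0.1250, 0.1250, 0.1250]
t=1: π = [0.1563, 0.1406, 0.2188, 0.1406, 0.1563, 0.1875]
t=2: π = [0.1523, 0.1445, 0.2363, 0.1426, 0.1445, 0.1797]
t=3: π = [0.1545, 0.1431, 0.2356, 0.1431, 0.1440, 0.1797]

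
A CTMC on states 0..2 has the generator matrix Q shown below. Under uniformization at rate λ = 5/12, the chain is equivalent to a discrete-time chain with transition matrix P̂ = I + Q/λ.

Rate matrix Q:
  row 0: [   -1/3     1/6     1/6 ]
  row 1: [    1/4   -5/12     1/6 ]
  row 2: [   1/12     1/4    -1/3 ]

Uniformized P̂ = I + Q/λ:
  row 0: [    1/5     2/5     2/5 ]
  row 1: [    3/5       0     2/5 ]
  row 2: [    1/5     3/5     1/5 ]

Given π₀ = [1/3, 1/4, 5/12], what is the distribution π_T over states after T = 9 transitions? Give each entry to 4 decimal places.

t=0: π = [0.3333, 0.2500, 0.4167]
t=1: π = [0.3000, 0.3833, 0.3167]
t=2: π = [0.3533, 0.3100, 0.3367]
t=3: π = [0.3240, 0.3433, 0.3327]
t=4: π = [0.3373, 0.3292, 0.3335]
t=5: π = [0.3317, 0.3350, 0.3333]
t=6: π = [0.3340, 0.3327, 0.3333]
t=7: π = [0.3331, 0.3336, 0.3333]
t=8: π = [0.3334, 0.3332, 0.3333]
t=9: π = [0.3333, 0.3334, 0.3333]

π = [0.3333, 0.3334, 0.3333]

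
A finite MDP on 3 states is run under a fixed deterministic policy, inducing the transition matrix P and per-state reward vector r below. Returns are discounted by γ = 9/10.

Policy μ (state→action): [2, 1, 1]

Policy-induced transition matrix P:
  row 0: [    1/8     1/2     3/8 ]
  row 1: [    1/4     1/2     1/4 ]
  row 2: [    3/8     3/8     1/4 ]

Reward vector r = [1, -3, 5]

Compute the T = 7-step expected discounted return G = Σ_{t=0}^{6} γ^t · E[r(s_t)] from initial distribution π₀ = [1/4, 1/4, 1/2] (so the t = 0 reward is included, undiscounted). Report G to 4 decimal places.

t=0: π = [0.2500, 0.2500, 0.5000], E[r] = 2.0000, γ^t·E[r] = 2.000000, running G = 2.000000
t=1: π = [0.2813, 0.4375, 0.2813], E[r] = 0.3750, γ^t·E[r] = 0.337500, running G = 2.337500
t=2: π = [0.2500, 0.4648, 0.2852], E[r] = 0.2813, γ^t·E[r] = 0.227813, running G = 2.565313
t=3: π = [0.2544, 0.4644, 0.2813], E[r] = 0.2676, γ^t·E[r] = 0.195064, running G = 2.760377
t=4: π = [0.2534, 0.4648, 0.2818], E[r] = 0.2678, γ^t·E[r] = 0.175718, running G = 2.936095
t=5: π = [0.2536, 0.4648, 0.2817], E[r] = 0.2676, γ^t·E[r] = 0.158002, running G = 3.094097
t=6: π = [0.2535, 0.4648, 0.2817], E[r] = 0.2676, γ^t·E[r] = 0.142220, running G = 3.236318

G = 3.2363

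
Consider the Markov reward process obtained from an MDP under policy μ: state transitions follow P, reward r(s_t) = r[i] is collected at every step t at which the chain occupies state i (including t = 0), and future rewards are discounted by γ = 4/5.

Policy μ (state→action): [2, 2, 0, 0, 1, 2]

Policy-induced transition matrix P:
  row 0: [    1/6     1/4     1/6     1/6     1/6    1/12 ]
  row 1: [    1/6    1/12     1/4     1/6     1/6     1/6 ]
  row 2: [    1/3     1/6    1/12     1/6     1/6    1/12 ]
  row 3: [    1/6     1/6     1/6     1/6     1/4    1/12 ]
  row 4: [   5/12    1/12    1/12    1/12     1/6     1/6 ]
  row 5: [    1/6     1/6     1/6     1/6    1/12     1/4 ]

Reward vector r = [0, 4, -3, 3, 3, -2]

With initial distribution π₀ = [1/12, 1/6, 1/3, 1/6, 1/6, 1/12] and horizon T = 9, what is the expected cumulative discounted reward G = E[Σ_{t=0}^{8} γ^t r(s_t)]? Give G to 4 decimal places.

t=0: π = [0.0833, 0.1667, 0.3333, 0.1667, 0.1667, 0.0833], E[r] = 0.5000, γ^t·E[r] = 0.500000, running G = 0.500000
t=1: π = [0.2639, 0.1458, 0.1389, 0.1528, 0.1736, 0.1250], E[r] = 0.8958, γ^t·E[r] = 0.716667, running G = 1.216667
t=2: π = [0.2332, 0.1620, 0.1528, 0.1522, 0.1690, 0.1308], E[r] = 0.8918, γ^t·E[r] = 0.570741, running G = 1.787407
t=3: π = [0.2344, 0.1585, 0.1534, 0.1526, 0.1685, 0.1327], E[r] = 0.8717, γ^t·E[r] = 0.446296, running G = 2.233704
t=4: π = [0.2343, 0.1590, 0.1531, 0.1526, 0.1683, 0.1327], E[r] = 0.8741, γ^t·E[r] = 0.358023, running G = 2.591727
t=5: π = [0.2343, 0.1589, 0.1531, 0.1526, 0.1683, 0.1327], E[r] = 0.8738, γ^t·E[r] = 0.286311, running G = 2.878038
t=6: π = [0.2343, 0.1589, 0.1531, 0.1526, 0.1683, 0.1327], E[r] = 0.8738, γ^t·E[r] = 0.229049, running G = 3.107087
t=7: π = [0.2343, 0.1589, 0.1531, 0.1526, 0.1683, 0.1327], E[r] = 0.8738, γ^t·E[r] = 0.183240, running G = 3.290327
t=8: π = [0.2343, 0.1589, 0.1531, 0.1526, 0.1683, 0.1327], E[r] = 0.8738, γ^t·E[r] = 0.146592, running G = 3.436918

G = 3.4369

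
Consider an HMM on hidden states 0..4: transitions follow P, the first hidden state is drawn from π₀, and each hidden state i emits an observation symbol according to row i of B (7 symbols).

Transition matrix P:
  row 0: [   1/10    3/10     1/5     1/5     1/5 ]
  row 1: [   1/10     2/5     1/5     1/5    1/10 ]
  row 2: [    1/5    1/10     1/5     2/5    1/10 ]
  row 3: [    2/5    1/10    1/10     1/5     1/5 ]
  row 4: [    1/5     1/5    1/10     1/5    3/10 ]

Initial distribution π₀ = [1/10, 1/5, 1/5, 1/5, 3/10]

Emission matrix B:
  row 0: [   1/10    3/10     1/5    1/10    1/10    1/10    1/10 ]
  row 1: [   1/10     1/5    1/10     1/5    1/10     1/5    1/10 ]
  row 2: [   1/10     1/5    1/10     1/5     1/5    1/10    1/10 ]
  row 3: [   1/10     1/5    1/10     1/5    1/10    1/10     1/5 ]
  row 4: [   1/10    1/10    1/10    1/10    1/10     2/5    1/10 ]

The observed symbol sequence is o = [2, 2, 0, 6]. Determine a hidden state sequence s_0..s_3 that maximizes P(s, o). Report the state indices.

t=0: δ = [2.000e-02, 2.000e-02, 2.000e-02, 2.000e-02, 3.000e-02]  (obs o_0=2)
t=1: δ = [1.600e-03, 8.000e-04, 4.000e-04, 8.000e-04, 9.000e-04]  ψ = [3, 1, 0, 2, 4]  (obs o_1=2)
t=2: δ = [3.200e-05, 4.800e-05, 3.200e-05, 3.200e-05, 3.200e-05]  ψ = [3, 0, 0, 0, 0]  (obs o_2=0)
t=3: δ = [1.280e-06, 1.920e-06, 9.600e-07, 2.560e-06, 9.600e-07]  ψ = [3, 1, 1, 2, 4]  (obs o_3=6)
backtrack: best end state = 3; path = [3, 0, 2, 3]

path = [3, 0, 2, 3]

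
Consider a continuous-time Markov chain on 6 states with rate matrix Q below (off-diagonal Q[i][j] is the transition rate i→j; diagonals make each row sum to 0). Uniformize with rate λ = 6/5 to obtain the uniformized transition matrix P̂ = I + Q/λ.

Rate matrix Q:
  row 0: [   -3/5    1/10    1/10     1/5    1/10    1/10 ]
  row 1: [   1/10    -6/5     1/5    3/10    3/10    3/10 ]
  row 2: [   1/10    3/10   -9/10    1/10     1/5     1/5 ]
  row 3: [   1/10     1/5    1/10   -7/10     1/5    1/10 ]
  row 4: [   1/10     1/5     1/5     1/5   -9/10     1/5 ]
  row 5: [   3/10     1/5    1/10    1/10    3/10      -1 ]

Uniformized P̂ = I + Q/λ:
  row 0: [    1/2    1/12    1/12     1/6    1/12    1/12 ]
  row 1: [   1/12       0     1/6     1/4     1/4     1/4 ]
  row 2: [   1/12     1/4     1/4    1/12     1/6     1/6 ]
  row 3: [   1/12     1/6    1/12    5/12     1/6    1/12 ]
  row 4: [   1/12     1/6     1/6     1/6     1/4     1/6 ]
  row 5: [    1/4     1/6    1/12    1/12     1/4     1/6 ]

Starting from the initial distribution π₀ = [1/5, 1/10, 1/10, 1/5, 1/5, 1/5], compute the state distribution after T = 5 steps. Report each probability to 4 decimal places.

t=0: π = [0.2000, 0.1000, 0.1000, 0.2000, 0.2000, 0.2000]
t=1: π = [0.2000, 0.1417, 0.1250, 0.2000, 0.1917, 0.1417]
t=2: π = [0.1903, 0.1368, 0.1319, 0.2063, 0.1896, 0.1451]
t=3: π = [0.1868, 0.1390, 0.1325, 0.2065, 0.1901, 0.1450]
t=4: π = [0.1853, 0.1390, 0.1328, 0.2068, 0.1906, 0.1455]
t=5: π = [0.1848, 0.1391, 0.1329, 0.2067, 0.1908, 0.1456]

π = [0.1848, 0.1391, 0.1329, 0.2067, 0.1908, 0.1456]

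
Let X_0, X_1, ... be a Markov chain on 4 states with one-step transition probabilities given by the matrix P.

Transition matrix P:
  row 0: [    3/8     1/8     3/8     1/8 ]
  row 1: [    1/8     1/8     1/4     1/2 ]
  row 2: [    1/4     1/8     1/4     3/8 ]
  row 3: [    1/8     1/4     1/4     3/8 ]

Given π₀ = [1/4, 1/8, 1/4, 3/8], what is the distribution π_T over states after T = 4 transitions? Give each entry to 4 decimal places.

t=0: π = [0.2500, 0.1250, 0.2500, 0.3750]
t=1: π = [0.2188, 0.1719, 0.2813, 0.3281]
t=2: π = [0.2148, 0.1660, 0.2773, 0.3418]
t=3: π = [0.2134, 0.1677, 0.2769, 0.3420]
t=4: π = [0.2130, 0.1678, 0.2767, 0.3426]

π = [0.2130, 0.1678, 0.2767, 0.3426]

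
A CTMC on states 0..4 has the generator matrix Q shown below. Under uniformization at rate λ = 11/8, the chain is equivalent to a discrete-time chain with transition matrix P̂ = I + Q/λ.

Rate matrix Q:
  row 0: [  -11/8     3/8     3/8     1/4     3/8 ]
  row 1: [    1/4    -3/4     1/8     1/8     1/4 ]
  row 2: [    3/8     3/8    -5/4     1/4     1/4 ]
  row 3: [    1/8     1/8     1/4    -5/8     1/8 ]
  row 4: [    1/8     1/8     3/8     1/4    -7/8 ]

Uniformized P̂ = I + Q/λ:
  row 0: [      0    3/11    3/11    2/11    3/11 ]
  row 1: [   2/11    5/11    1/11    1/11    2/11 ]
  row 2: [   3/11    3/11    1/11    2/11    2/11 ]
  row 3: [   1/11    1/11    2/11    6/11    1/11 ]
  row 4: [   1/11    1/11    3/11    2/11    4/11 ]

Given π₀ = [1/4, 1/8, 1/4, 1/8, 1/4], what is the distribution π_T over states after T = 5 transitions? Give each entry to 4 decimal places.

π = [0.1319, 0.2310, 0.1759, 0.2520, 0.2092]

t=0: π = [0.2500, 0.1250, 0.2500, 0.1250, 0.2500]
t=1: π = [0.1250, 0.2273, 0.1932, 0.2159, 0.2386]
t=2: π = [0.1353, 0.2314, 0.1767, 0.2397, 0.2169]
t=3: π = [0.1318, 0.2318, 0.1767, 0.2479, 0.2118]
t=4: π = [0.1321, 0.2313, 0.1759, 0.2509, 0.2098]
t=5: π = [0.1319, 0.2310, 0.1759, 0.2520, 0.2092]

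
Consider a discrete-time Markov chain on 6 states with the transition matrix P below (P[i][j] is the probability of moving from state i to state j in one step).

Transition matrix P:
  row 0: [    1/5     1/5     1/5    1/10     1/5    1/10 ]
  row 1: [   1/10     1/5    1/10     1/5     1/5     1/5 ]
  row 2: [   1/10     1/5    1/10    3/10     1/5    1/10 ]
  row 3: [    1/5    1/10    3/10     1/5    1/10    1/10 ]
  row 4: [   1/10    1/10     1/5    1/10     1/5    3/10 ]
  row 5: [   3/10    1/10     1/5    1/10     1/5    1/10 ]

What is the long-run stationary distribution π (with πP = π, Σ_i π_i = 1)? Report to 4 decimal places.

Balance equations π_j = Σ_i π_i·P[i][j]:
  π_0 = 1/5·π_0 + 1/10·π_1 + 1/10·π_2 + 1/5·π_3 + 1/10·π_4 + 3/10·π_5
  π_1 = 1/5·π_0 + 1/5·π_1 + 1/5·π_2 + 1/10·π_3 + 1/10·π_4 + 1/10·π_5
  π_2 = 1/5·π_0 + 1/10·π_1 + 1/10·π_2 + 3/10·π_3 + 1/5·π_4 + 1/5·π_5
  π_3 = 1/10·π_0 + 1/5·π_1 + 3/10·π_2 + 1/5·π_3 + 1/10·π_4 + 1/10·π_5
  π_4 = 1/5·π_0 + 1/5·π_1 + 1/5·π_2 + 1/10·π_3 + 1/5·π_4 + 1/5·π_5
  normalize: π_0 + π_1 + π_2 + π_3 + π_4 + π_5 = 1
Solving the linear system gives exactly π = [425/2599, 389/2599, 477/2599, 438/2599, 476/2599, 394/2599].

π = [0.1635, 0.1497, 0.1835, 0.1685, 0.1831, 0.1516]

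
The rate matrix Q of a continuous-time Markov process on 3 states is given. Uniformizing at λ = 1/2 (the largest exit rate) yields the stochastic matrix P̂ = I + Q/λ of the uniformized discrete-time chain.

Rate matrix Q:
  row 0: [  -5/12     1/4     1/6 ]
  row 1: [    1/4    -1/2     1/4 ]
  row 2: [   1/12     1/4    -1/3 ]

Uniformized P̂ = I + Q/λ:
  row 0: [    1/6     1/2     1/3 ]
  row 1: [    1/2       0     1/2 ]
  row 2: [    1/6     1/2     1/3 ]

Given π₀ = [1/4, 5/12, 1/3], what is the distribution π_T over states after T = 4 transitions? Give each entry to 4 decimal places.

t=0: π = [0.2500, 0.4167, 0.3333]
t=1: π = [0.3056, 0.2917, 0.4028]
t=2: π = [0.2639, 0.3542, 0.3819]
t=3: π = [0.2847, 0.3229, 0.3924]
t=4: π = [0.2743, 0.3385, 0.3872]

π = [0.2743, 0.3385, 0.3872]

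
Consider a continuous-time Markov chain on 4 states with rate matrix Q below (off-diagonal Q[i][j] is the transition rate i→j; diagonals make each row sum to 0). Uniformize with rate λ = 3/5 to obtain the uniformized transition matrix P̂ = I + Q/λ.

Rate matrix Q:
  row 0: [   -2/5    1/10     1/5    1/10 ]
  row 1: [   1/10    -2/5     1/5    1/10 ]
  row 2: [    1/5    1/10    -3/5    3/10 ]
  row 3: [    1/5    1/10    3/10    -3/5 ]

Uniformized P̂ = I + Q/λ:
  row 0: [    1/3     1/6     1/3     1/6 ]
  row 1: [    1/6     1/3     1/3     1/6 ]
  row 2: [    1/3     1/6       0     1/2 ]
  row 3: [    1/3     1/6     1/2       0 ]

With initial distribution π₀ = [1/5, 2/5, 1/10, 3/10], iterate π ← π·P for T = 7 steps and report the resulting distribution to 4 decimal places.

π = [0.3000, 0.2000, 0.2789, 0.2211]

t=0: π = [0.2000, 0.4000, 0.1000, 0.3000]
t=1: π = [0.2667, 0.2333, 0.3500, 0.1500]
t=2: π = [0.2944, 0.2056, 0.2417, 0.2583]
t=3: π = [0.2991, 0.2009, 0.2958, 0.2042]
t=4: π = [0.2998, 0.2002, 0.2688, 0.2313]
t=5: π = [0.3000, 0.2000, 0.2823, 0.2177]
t=6: π = [0.3000, 0.2000, 0.2755, 0.2245]
t=7: π = [0.3000, 0.2000, 0.2789, 0.2211]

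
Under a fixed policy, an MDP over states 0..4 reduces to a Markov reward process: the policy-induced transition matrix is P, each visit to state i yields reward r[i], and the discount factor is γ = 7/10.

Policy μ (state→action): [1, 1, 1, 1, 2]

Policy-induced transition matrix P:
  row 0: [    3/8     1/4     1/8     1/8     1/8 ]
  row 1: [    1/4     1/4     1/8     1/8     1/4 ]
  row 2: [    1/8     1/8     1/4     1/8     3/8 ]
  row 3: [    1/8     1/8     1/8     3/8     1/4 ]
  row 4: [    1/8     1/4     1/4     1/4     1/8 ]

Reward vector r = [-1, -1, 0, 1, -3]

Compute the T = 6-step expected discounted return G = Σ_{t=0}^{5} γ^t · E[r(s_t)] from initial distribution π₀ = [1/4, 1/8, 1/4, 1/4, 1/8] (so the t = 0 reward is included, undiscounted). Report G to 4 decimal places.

G = -2.1836

t=0: π = [0.2500, 0.1250, 0.2500, 0.2500, 0.1250], E[r] = -0.5000, γ^t·E[r] = -0.500000, running G = -0.500000
t=1: π = [0.2031, 0.1875, 0.1719, 0.2031, 0.2344], E[r] = -0.8906, γ^t·E[r] = -0.623438, running G = -1.123438
t=2: π = [0.1992, 0.2031, 0.1758, 0.2051, 0.2168], E[r] = -0.8477, γ^t·E[r] = -0.415352, running G = -1.538789
t=3: π = [0.2002, 0.2024, 0.1741, 0.2034, 0.2200], E[r] = -0.8591, γ^t·E[r] = -0.294682, running G = -1.833471
t=4: π = [0.2003, 0.2028, 0.1743, 0.2033, 0.2192], E[r] = -0.8575, γ^t·E[r] = -0.205896, running G = -2.039367
t=5: π = [0.2004, 0.2028, 0.1742, 0.2032, 0.2193], E[r] = -0.8580, γ^t·E[r] = -0.144204, running G = -2.183572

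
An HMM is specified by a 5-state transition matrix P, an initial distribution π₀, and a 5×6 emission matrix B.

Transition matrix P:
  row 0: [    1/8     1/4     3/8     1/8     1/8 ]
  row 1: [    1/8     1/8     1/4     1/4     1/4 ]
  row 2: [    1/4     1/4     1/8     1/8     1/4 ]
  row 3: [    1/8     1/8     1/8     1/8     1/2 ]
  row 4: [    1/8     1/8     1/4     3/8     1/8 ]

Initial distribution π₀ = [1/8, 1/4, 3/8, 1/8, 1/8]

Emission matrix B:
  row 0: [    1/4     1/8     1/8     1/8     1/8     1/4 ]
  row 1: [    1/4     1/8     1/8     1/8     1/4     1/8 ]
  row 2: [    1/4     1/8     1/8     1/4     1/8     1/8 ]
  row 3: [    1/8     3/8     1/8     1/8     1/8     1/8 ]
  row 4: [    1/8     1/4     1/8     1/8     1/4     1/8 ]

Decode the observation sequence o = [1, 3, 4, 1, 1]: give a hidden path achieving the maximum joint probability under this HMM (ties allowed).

path = [4, 3, 4, 3, 4]

t=0: δ = [1.562e-02, 3.125e-02, 4.688e-02, 4.688e-02, 3.125e-02]  (obs o_0=1)
t=1: δ = [1.465e-03, 1.465e-03, 1.953e-03, 1.465e-03, 2.930e-03]  ψ = [2, 2, 1, 4, 3]  (obs o_1=3)
t=2: δ = [6.104e-05, 1.221e-04, 9.155e-05, 1.373e-04, 1.831e-04]  ψ = [2, 2, 4, 4, 3]  (obs o_2=4)
t=3: δ = [2.861e-06, 2.861e-06, 5.722e-06, 2.575e-05, 1.717e-05]  ψ = [2, 2, 4, 4, 3]  (obs o_3=1)
t=4: δ = [4.023e-07, 4.023e-07, 5.364e-07, 2.414e-06, 3.219e-06]  ψ = [3, 3, 4, 4, 3]  (obs o_4=1)
backtrack: best end state = 4; path = [4, 3, 4, 3, 4]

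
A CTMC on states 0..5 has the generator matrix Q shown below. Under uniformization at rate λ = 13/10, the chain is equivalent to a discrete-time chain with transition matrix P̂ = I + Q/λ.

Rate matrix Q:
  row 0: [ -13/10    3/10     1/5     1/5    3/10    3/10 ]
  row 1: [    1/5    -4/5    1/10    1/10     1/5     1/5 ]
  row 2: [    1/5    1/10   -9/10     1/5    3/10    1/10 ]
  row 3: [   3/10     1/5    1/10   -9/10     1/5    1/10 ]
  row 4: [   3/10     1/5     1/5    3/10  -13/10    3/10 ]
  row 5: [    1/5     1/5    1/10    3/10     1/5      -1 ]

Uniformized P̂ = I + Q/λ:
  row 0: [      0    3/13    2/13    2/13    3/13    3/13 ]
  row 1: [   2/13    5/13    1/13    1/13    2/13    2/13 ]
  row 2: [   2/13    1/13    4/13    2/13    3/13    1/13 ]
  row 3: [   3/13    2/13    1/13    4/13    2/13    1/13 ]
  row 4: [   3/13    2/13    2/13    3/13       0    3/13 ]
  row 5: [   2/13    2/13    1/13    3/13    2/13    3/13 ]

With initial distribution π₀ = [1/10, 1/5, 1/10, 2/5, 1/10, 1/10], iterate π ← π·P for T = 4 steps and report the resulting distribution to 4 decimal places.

t=0: π = [0.1000, 0.2000, 0.1000, 0.4000, 0.1000, 0.1000]
t=1: π = [0.1769, 0.2000, 0.1154, 0.2154, 0.1538, 0.1385]
t=2: π = [0.1550, 0.2047, 0.1290, 0.1941, 0.1527, 0.1645]
t=3: π = [0.1567, 0.2031, 0.1304, 0.1924, 0.1522, 0.1653]
t=4: π = [0.1562, 0.2027, 0.1308, 0.1922, 0.1525, 0.1655]

π = [0.1562, 0.2027, 0.1308, 0.1922, 0.1525, 0.1655]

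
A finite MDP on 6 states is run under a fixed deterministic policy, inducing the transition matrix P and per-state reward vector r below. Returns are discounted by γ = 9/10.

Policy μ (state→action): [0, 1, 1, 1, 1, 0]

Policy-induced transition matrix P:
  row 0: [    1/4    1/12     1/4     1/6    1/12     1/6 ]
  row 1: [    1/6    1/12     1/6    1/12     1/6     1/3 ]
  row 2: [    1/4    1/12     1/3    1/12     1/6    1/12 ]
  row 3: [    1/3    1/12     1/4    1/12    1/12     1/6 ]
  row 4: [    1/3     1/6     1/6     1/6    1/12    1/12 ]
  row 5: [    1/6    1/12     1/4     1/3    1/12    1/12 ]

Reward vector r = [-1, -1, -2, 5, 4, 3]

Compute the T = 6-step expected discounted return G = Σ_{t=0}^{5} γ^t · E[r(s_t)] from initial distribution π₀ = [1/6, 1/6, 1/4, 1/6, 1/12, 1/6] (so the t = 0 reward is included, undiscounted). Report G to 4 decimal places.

t=0: π = [0.1667, 0.1667, 0.2500, 0.1667, 0.0833, 0.1667], E[r] = 0.8333, γ^t·E[r] = 0.833333, running G = 0.833333
t=1: π = [0.2431, 0.0903, 0.2500, 0.1458, 0.1181, 0.1528], E[r] = 0.8264, γ^t·E[r] = 0.743750, running G = 1.577083
t=2: π = [0.2517, 0.0932, 0.2535, 0.1516, 0.1117, 0.1383], E[r] = 0.7679, γ^t·E[r] = 0.622031, running G = 2.199115
t=3: π = [0.2527, 0.0926, 0.2541, 0.1482, 0.1122, 0.1402], E[r] = 0.7572, γ^t·E[r] = 0.551988, running G = 2.751103
t=4: π = [0.2523, 0.0927, 0.2541, 0.1488, 0.1122, 0.1399], E[r] = 0.7594, γ^t·E[r] = 0.498248, running G = 3.249350
t=5: π = [0.2524, 0.0927, 0.2541, 0.1487, 0.1122, 0.1399], E[r] = 0.7589, γ^t·E[r] = 0.448113, running G = 3.697463

G = 3.6975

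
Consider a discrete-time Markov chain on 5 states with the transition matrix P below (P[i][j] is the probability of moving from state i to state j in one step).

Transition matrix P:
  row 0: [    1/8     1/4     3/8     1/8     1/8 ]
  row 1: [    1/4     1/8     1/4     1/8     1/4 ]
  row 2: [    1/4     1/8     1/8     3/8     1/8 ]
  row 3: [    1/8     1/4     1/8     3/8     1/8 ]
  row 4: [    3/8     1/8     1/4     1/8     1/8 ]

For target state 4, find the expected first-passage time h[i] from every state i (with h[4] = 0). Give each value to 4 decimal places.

h = [6.6862, 5.9355, 6.7566, 6.6628, 0.0000]

First-step conditioning: h[4] = 0; for i ≠ 4, h[i] = 1 + Σ_k P[i][k]·h[k].
  h[0] = 1 + 1/8·h[0] + 1/4·h[1] + 3/8·h[2] + 1/8·h[3]
  h[1] = 1 + 1/4·h[0] + 1/8·h[1] + 1/4·h[2] + 1/8·h[3]
  h[2] = 1 + 1/4·h[0] + 1/8·h[1] + 1/8·h[2] + 3/8·h[3]
  h[3] = 1 + 1/8·h[0] + 1/4·h[1] + 1/8·h[2] + 3/8·h[3]
Solving the 4×4 linear system over states ≠ 4 gives exactly h = [2280/341, 184/31, 2304/341, 2272/341, 0] (h[4] = 0 is the target).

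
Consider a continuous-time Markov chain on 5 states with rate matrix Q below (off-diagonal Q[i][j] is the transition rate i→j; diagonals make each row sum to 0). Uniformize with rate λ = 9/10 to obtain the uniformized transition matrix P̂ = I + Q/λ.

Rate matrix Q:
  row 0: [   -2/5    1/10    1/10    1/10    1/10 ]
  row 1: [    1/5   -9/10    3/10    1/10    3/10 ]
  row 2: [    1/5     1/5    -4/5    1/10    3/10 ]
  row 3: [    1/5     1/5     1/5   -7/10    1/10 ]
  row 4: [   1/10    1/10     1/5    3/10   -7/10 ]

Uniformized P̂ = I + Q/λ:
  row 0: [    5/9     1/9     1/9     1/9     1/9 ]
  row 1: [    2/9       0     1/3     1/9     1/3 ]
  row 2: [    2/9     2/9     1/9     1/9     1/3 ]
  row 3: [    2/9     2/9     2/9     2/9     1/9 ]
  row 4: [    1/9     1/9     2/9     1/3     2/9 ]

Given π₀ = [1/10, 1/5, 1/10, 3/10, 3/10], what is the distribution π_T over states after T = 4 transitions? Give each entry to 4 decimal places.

t=0: π = [0.1000, 0.2000, 0.1000, 0.3000, 0.3000]
t=1: π = [0.2222, 0.1333, 0.2222, 0.2111, 0.2111]
t=2: π = [0.2728, 0.1444, 0.1877, 0.1815, 0.2136]
t=3: π = [0.2894, 0.1361, 0.1871, 0.1787, 0.2086]
t=4: π = [0.2955, 0.1366, 0.1844, 0.1773, 0.2061]

π = [0.2955, 0.1366, 0.1844, 0.1773, 0.2061]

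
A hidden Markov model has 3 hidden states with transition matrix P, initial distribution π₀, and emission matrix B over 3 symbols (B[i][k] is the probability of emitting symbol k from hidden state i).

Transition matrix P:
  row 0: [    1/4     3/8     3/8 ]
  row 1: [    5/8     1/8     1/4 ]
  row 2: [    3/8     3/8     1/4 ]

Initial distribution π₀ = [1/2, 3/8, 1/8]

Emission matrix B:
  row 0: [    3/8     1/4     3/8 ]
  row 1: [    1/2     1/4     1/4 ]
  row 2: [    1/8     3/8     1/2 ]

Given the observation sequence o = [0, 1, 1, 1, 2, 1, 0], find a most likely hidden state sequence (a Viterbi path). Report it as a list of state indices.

path = [1, 0, 2, 1, 0, 2, 1]

t=0: δ = [1.875e-01, 1.875e-01, 1.562e-02]  (obs o_0=0)
t=1: δ = [2.930e-02, 1.758e-02, 2.637e-02]  ψ = [1, 0, 0]  (obs o_1=1)
t=2: δ = [2.747e-03, 2.747e-03, 4.120e-03]  ψ = [1, 0, 0]  (obs o_2=1)
t=3: δ = [4.292e-04, 3.862e-04, 3.862e-04]  ψ = [1, 2, 0]  (obs o_3=1)
t=4: δ = [9.052e-05, 4.023e-05, 8.047e-05]  ψ = [1, 0, 0]  (obs o_4=2)
t=5: δ = [7.544e-06, 8.487e-06, 1.273e-05]  ψ = [2, 0, 0]  (obs o_5=1)
t=6: δ = [1.989e-06, 2.387e-06, 3.978e-07]  ψ = [1, 2, 2]  (obs o_6=0)
backtrack: best end state = 1; path = [1, 0, 2, 1, 0, 2, 1]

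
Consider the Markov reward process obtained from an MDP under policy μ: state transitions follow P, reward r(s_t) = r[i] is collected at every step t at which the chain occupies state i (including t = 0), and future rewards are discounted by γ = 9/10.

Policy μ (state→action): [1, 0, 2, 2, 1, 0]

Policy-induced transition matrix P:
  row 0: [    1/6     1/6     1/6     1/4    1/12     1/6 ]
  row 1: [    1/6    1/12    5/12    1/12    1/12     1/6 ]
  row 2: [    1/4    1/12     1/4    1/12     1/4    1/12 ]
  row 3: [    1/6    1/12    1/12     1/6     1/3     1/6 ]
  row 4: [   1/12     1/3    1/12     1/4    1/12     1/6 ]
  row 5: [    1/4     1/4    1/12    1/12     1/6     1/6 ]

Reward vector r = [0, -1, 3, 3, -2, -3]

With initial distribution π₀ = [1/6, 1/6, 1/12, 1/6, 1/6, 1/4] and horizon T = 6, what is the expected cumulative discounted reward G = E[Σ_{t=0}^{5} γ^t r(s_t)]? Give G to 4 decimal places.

t=0: π = [0.1667, 0.1667, 0.0833, 0.1667, 0.1667, 0.2500], E[r] = -0.5000, γ^t·E[r] = -0.500000, running G = -0.500000
t=1: π = [0.1806, 0.1806, 0.1667, 0.1528, 0.1597, 0.1597], E[r] = -0.0208, γ^t·E[r] = -0.018750, running G = -0.518750
t=2: π = [0.1806, 0.1649, 0.1863, 0.1528, 0.1626, 0.1528], E[r] = 0.0689, γ^t·E[r] = 0.055781, running G = -0.462969
t=3: π = [0.1814, 0.1645, 0.1844, 0.1533, 0.1653, 0.1511], E[r] = 0.0645, γ^t·E[r] = 0.047004, running G = -0.415965
t=4: π = [0.1809, 0.1650, 0.1840, 0.1539, 0.1650, 0.1513], E[r] = 0.0649, γ^t·E[r] = 0.042572, running G = -0.373392
t=5: π = [0.1809, 0.1649, 0.1841, 0.1538, 0.1651, 0.1513], E[r] = 0.0645, γ^t·E[r] = 0.038115, running G = -0.335277

G = -0.3353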